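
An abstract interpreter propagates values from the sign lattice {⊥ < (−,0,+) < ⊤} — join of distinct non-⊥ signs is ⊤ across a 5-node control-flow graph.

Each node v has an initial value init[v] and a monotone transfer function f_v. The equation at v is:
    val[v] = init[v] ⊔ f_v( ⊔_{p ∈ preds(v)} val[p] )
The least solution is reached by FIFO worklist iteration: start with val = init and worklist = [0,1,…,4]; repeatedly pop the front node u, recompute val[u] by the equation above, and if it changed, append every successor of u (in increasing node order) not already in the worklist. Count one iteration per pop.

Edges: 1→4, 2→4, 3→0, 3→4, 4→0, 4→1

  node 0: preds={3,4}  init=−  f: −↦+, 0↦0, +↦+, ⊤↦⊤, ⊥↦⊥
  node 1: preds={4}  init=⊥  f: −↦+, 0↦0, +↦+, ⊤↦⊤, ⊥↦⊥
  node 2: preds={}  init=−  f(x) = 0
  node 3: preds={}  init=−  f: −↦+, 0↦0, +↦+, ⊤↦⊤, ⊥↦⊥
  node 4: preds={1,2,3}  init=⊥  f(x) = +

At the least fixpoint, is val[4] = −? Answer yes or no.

Worklist (8 pops):
  #1 pop 0: in=− → ⊤ (was −); enqueue []
  #2 pop 1: in=⊥ → ⊥ (no change)
  #3 pop 2: in=⊥ → ⊤ (was −); enqueue []
  #4 pop 3: in=⊥ → − (no change)
  #5 pop 4: in=⊤ → + (was ⊥); enqueue [0,1]
  #6 pop 0: in=⊤ → ⊤ (no change)
  #7 pop 1: in=+ → + (was ⊥); enqueue [4]
  #8 pop 4: in=⊤ → + (no change)

Fixpoint:
  val[0] = ⊤
  val[1] = +
  val[2] = ⊤
  val[3] = −
  val[4] = +

no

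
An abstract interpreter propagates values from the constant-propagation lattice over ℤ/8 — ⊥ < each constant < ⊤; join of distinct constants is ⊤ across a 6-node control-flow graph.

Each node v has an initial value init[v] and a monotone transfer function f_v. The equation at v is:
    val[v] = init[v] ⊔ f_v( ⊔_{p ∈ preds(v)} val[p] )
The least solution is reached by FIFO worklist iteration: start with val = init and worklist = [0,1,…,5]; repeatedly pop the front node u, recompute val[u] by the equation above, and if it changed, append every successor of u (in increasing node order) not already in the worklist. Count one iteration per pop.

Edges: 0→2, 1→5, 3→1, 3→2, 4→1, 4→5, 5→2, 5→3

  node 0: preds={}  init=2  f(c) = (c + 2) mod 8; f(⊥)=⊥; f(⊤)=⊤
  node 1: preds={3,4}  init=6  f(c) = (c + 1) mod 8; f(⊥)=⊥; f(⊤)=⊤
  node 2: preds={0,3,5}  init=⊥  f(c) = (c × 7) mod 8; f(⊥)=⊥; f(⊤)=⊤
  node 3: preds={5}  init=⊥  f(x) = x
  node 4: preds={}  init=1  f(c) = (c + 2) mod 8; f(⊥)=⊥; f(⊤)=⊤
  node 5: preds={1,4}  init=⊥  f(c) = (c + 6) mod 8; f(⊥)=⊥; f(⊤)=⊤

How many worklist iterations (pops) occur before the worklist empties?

10

Iteration log — 10 steps:
  step 1. node 0  ⊔preds=⊥  new=2  stable
  step 2. node 1  ⊔preds=1  new=⊤  old=6  +wl: 
  step 3. node 2  ⊔preds=2  new=6  old=⊥  +wl: 
  step 4. node 3  ⊔preds=⊥  new=⊥  stable
  step 5. node 4  ⊔preds=⊥  new=1  stable
  step 6. node 5  ⊔preds=⊤  new=⊤  old=⊥  +wl: 2,3
  step 7. node 2  ⊔preds=⊤  new=⊤  old=6  +wl: 
  step 8. node 3  ⊔preds=⊤  new=⊤  old=⊥  +wl: 1,2
  step 9. node 1  ⊔preds=⊤  new=⊤  stable
  step 10. node 2  ⊔preds=⊤  new=⊤  stable

Least fixpoint reached:
  node 0: 2
  node 1: ⊤
  node 2: ⊤
  node 3: ⊤
  node 4: 1
  node 5: ⊤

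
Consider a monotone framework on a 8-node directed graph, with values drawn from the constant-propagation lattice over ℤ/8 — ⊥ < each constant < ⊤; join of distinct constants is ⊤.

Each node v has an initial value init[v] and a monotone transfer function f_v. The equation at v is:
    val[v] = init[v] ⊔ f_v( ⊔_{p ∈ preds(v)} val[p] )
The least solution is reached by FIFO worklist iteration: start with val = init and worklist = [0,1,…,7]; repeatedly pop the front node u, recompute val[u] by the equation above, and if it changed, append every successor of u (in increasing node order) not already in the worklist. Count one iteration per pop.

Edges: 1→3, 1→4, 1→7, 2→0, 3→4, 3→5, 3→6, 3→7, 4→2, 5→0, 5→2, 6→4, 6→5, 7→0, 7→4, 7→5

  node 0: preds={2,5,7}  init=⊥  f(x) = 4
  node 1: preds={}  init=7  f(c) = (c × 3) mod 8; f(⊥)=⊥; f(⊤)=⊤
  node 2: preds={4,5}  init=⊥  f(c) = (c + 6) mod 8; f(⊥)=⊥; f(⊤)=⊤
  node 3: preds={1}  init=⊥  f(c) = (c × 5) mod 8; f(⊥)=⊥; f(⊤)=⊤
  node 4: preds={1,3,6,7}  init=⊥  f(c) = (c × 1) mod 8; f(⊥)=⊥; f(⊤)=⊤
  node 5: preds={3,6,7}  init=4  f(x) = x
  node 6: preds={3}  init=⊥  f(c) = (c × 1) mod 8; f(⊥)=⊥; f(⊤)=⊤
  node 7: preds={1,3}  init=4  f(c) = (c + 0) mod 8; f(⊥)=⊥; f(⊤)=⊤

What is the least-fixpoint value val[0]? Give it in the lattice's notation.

4

Iteration log — 13 steps:
  step 1. node 0  ⊔preds=4  new=4  old=⊥  +wl: 
  step 2. node 1  ⊔preds=⊥  new=7  stable
  step 3. node 2  ⊔preds=4  new=2  old=⊥  +wl: 0
  step 4. node 3  ⊔preds=7  new=3  old=⊥  +wl: 
  step 5. node 4  ⊔preds=⊤  new=⊤  old=⊥  +wl: 2
  step 6. node 5  ⊔preds=⊤  new=⊤  old=4  +wl: 
  step 7. node 6  ⊔preds=3  new=3  old=⊥  +wl: 4,5
  step 8. node 7  ⊔preds=⊤  new=⊤  old=4  +wl: 
  step 9. node 0  ⊔preds=⊤  new=4  stable
  step 10. node 2  ⊔preds=⊤  new=⊤  old=2  +wl: 0
  step 11. node 4  ⊔preds=⊤  new=⊤  stable
  step 12. node 5  ⊔preds=⊤  new=⊤  stable
  step 13. node 0  ⊔preds=⊤  new=4  stable

Least fixpoint reached:
  node 0: 4
  node 1: 7
  node 2: ⊤
  node 3: 3
  node 4: ⊤
  node 5: ⊤
  node 6: 3
  node 7: ⊤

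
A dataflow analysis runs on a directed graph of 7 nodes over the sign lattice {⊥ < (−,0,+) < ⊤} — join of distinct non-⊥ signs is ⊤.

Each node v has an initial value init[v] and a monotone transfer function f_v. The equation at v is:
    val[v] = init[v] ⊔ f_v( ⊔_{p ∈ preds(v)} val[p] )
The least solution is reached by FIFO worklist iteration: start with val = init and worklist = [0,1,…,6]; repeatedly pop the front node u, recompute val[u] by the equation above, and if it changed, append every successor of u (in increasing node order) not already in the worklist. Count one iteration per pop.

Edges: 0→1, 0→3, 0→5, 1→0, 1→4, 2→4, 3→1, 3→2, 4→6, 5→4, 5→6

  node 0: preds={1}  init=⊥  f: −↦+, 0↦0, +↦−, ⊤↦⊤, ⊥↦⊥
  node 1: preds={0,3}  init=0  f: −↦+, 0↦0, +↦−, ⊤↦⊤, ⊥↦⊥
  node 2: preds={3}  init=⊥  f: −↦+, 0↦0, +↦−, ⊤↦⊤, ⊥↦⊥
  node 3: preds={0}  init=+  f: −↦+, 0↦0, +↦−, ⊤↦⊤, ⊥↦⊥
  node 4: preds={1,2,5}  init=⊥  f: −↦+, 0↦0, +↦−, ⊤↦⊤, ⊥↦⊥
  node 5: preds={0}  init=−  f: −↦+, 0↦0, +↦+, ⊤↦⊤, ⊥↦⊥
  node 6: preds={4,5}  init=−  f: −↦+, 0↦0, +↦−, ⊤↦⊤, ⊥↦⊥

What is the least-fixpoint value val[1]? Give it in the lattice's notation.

Worklist (13 pops):
  #1 pop 0: in=0 → 0 (was ⊥); enqueue []
  #2 pop 1: in=⊤ → ⊤ (was 0); enqueue [0]
  #3 pop 2: in=+ → − (was ⊥); enqueue []
  #4 pop 3: in=0 → ⊤ (was +); enqueue [1,2]
  #5 pop 4: in=⊤ → ⊤ (was ⊥); enqueue []
  #6 pop 5: in=0 → ⊤ (was −); enqueue [4]
  #7 pop 6: in=⊤ → ⊤ (was −); enqueue []
  #8 pop 0: in=⊤ → ⊤ (was 0); enqueue [3,5]
  #9 pop 1: in=⊤ → ⊤ (no change)
  #10 pop 2: in=⊤ → ⊤ (was −); enqueue []
  #11 pop 4: in=⊤ → ⊤ (no change)
  #12 pop 3: in=⊤ → ⊤ (no change)
  #13 pop 5: in=⊤ → ⊤ (no change)

Fixpoint:
  val[0] = ⊤
  val[1] = ⊤
  val[2] = ⊤
  val[3] = ⊤
  val[4] = ⊤
  val[5] = ⊤
  val[6] = ⊤

⊤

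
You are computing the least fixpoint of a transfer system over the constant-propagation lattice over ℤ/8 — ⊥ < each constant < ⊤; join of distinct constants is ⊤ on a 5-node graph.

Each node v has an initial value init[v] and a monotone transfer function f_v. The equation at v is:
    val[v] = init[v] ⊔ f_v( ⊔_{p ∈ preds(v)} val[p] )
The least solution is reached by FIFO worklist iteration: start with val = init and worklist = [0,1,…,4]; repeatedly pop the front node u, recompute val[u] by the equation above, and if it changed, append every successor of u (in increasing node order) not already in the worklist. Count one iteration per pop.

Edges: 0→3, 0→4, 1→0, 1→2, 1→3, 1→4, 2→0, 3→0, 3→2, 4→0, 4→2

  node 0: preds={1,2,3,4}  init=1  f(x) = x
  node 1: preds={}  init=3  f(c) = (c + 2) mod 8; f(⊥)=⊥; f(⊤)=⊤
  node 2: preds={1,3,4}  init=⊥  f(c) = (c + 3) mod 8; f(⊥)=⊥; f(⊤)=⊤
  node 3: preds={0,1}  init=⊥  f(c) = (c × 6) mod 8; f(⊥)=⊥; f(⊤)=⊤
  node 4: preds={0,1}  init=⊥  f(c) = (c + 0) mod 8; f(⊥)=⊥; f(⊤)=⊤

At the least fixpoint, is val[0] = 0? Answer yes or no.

no

Worklist (8 pops):
  #1 pop 0: in=3 → ⊤ (was 1); enqueue []
  #2 pop 1: in=⊥ → 3 (no change)
  #3 pop 2: in=3 → 6 (was ⊥); enqueue [0]
  #4 pop 3: in=⊤ → ⊤ (was ⊥); enqueue [2]
  #5 pop 4: in=⊤ → ⊤ (was ⊥); enqueue []
  #6 pop 0: in=⊤ → ⊤ (no change)
  #7 pop 2: in=⊤ → ⊤ (was 6); enqueue [0]
  #8 pop 0: in=⊤ → ⊤ (no change)

Fixpoint:
  val[0] = ⊤
  val[1] = 3
  val[2] = ⊤
  val[3] = ⊤
  val[4] = ⊤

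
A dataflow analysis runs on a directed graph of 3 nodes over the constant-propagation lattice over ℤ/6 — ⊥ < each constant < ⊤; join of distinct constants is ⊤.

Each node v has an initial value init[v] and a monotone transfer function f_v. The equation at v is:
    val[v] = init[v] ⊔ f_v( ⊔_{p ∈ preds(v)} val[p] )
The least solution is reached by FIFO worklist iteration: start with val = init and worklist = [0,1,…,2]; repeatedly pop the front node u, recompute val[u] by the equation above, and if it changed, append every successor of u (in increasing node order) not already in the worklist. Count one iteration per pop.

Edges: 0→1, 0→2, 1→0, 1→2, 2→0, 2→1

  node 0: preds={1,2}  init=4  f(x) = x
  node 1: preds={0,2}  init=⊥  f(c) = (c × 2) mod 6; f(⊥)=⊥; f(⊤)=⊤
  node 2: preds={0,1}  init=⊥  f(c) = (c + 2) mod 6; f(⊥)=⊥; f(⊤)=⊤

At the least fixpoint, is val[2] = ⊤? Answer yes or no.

yes

Worklist (7 pops):
  #1 pop 0: in=⊥ → 4 (no change)
  #2 pop 1: in=4 → 2 (was ⊥); enqueue [0]
  #3 pop 2: in=⊤ → ⊤ (was ⊥); enqueue [1]
  #4 pop 0: in=⊤ → ⊤ (was 4); enqueue [2]
  #5 pop 1: in=⊤ → ⊤ (was 2); enqueue [0]
  #6 pop 2: in=⊤ → ⊤ (no change)
  #7 pop 0: in=⊤ → ⊤ (no change)

Fixpoint:
  val[0] = ⊤
  val[1] = ⊤
  val[2] = ⊤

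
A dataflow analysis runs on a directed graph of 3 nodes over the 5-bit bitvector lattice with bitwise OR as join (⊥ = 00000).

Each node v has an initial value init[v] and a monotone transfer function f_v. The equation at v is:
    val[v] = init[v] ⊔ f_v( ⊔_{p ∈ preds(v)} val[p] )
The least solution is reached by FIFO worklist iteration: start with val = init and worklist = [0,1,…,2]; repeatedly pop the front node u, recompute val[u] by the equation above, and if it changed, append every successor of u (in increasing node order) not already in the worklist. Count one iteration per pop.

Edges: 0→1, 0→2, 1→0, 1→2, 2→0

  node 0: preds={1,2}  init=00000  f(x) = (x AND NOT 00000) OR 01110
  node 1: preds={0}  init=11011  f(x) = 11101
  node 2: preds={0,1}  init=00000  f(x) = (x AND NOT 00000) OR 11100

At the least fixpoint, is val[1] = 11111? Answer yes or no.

Iteration log — 4 steps:
  step 1. node 0  ⊔preds=11011  new=11111  old=00000  +wl: 
  step 2. node 1  ⊔preds=11111  new=11111  old=11011  +wl: 0
  step 3. node 2  ⊔preds=11111  new=11111  old=00000  +wl: 
  step 4. node 0  ⊔preds=11111  new=11111  stable

Least fixpoint reached:
  node 0: 11111
  node 1: 11111
  node 2: 11111

yes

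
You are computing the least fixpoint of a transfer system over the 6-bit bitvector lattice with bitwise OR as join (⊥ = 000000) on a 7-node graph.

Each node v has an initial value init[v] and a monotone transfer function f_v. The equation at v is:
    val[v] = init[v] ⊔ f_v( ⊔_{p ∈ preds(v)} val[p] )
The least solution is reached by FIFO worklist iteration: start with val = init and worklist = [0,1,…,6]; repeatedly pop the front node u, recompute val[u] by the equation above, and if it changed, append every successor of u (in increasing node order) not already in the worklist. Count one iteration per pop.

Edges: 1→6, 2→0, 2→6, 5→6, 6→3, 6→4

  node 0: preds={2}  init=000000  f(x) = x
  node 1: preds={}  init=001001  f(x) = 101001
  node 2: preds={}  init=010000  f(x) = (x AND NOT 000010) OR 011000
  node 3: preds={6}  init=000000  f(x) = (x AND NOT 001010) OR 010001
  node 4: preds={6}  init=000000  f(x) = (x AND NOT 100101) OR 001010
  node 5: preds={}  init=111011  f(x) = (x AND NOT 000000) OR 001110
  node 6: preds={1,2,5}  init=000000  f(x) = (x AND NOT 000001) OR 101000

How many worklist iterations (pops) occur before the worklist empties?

10

Trace (10 dequeues):
  [1] u=0 | in 010000 | out 010000 | prev 000000 | push {}
  [2] u=1 | in 000000 | out 101001 | prev 001001 | push {}
  [3] u=2 | in 000000 | out 011000 | prev 010000 | push {0}
  [4] u=3 | in 000000 | out 010001 | prev 000000 | push {}
  [5] u=4 | in 000000 | out 001010 | prev 000000 | push {}
  [6] u=5 | in 000000 | out 111111 | prev 111011 | push {}
  [7] u=6 | in 111111 | out 111110 | prev 000000 | push {3,4}
  [8] u=0 | in 011000 | out 011000 | prev 010000 | push {}
  [9] u=3 | in 111110 | out 110101 | prev 010001 | push {}
  [10] u=4 | in 111110 | out 011010 | prev 001010 | push {}

Converged values:
  [0] 011000
  [1] 101001
  [2] 011000
  [3] 110101
  [4] 011010
  [5] 111111
  [6] 111110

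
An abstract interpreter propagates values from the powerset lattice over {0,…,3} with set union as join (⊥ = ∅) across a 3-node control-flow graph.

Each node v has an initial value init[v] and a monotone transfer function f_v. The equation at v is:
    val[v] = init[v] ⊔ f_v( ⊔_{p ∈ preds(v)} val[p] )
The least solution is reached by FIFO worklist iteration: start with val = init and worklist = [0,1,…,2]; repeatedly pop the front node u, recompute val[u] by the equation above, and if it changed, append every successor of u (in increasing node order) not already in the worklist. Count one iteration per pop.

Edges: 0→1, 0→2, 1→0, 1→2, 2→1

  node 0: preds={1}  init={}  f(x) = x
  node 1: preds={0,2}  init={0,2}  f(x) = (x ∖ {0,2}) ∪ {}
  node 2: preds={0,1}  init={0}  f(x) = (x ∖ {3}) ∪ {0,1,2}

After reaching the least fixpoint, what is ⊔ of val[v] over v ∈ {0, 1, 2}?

{0,1,2}

Worklist (7 pops):
  #1 pop 0: in={0,2} → {0,2} (was {}); enqueue []
  #2 pop 1: in={0,2} → {0,2} (no change)
  #3 pop 2: in={0,2} → {0,1,2} (was {0}); enqueue [1]
  #4 pop 1: in={0,1,2} → {0,1,2} (was {0,2}); enqueue [0,2]
  #5 pop 0: in={0,1,2} → {0,1,2} (was {0,2}); enqueue [1]
  #6 pop 2: in={0,1,2} → {0,1,2} (no change)
  #7 pop 1: in={0,1,2} → {0,1,2} (no change)

Fixpoint:
  val[0] = {0,1,2}
  val[1] = {0,1,2}
  val[2] = {0,1,2}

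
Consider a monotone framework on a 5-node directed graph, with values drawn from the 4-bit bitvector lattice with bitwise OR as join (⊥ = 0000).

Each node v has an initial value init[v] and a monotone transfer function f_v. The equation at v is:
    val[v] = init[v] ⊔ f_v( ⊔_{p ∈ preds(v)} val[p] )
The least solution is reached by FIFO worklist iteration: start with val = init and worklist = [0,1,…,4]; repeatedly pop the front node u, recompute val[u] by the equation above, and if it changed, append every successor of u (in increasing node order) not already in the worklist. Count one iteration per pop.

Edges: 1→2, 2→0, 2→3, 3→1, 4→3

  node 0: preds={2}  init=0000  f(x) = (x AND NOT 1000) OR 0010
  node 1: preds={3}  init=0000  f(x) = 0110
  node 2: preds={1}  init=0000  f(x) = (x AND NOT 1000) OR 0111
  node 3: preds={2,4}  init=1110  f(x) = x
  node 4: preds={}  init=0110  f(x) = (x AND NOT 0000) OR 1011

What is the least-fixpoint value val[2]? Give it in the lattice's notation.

0111

Worklist (8 pops):
  #1 pop 0: in=0000 → 0010 (was 0000); enqueue []
  #2 pop 1: in=1110 → 0110 (was 0000); enqueue []
  #3 pop 2: in=0110 → 0111 (was 0000); enqueue [0]
  #4 pop 3: in=0111 → 1111 (was 1110); enqueue [1]
  #5 pop 4: in=0000 → 1111 (was 0110); enqueue [3]
  #6 pop 0: in=0111 → 0111 (was 0010); enqueue []
  #7 pop 1: in=1111 → 0110 (no change)
  #8 pop 3: in=1111 → 1111 (no change)

Fixpoint:
  val[0] = 0111
  val[1] = 0110
  val[2] = 0111
  val[3] = 1111
  val[4] = 1111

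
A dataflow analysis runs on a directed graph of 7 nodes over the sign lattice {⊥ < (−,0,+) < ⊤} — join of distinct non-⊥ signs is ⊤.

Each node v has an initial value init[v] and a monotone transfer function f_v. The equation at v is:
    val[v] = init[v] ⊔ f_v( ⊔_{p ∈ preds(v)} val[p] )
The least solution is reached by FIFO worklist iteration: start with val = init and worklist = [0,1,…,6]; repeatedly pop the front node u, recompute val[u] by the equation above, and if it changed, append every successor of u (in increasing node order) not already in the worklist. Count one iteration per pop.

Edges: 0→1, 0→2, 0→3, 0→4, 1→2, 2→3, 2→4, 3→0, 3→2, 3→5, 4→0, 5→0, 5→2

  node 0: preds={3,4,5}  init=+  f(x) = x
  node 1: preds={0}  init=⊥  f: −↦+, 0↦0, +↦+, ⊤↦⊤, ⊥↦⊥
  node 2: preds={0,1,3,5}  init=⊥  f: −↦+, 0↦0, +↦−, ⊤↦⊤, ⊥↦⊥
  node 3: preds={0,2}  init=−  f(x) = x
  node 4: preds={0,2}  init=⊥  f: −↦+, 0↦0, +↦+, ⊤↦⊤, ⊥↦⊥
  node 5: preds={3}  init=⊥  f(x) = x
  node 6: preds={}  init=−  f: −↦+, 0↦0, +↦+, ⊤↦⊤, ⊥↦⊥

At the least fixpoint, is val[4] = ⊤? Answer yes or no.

yes

Worklist (9 pops):
  #1 pop 0: in=− → ⊤ (was +); enqueue []
  #2 pop 1: in=⊤ → ⊤ (was ⊥); enqueue []
  #3 pop 2: in=⊤ → ⊤ (was ⊥); enqueue []
  #4 pop 3: in=⊤ → ⊤ (was −); enqueue [0,2]
  #5 pop 4: in=⊤ → ⊤ (was ⊥); enqueue []
  #6 pop 5: in=⊤ → ⊤ (was ⊥); enqueue []
  #7 pop 6: in=⊥ → − (no change)
  #8 pop 0: in=⊤ → ⊤ (no change)
  #9 pop 2: in=⊤ → ⊤ (no change)

Fixpoint:
  val[0] = ⊤
  val[1] = ⊤
  val[2] = ⊤
  val[3] = ⊤
  val[4] = ⊤
  val[5] = ⊤
  val[6] = −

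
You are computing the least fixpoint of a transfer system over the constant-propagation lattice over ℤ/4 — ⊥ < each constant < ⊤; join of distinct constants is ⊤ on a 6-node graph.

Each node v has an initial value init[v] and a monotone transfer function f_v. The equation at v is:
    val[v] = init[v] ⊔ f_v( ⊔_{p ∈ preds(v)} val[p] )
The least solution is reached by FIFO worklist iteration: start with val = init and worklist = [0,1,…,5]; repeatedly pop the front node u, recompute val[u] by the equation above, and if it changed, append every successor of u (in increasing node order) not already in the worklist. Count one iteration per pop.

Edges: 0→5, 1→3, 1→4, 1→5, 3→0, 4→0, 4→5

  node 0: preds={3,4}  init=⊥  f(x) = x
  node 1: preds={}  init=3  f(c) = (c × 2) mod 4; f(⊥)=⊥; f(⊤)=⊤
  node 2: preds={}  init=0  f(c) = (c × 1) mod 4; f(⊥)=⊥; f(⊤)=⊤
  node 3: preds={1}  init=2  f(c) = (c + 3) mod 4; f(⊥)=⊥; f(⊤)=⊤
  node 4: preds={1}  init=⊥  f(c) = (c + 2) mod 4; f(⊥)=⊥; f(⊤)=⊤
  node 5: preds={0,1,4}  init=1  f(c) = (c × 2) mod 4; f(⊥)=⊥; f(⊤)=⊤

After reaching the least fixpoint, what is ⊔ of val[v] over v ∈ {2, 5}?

Trace (8 dequeues):
  [1] u=0 | in 2 | out 2 | prev ⊥ | push {}
  [2] u=1 | in ⊥ | out 3 | ==
  [3] u=2 | in ⊥ | out 0 | ==
  [4] u=3 | in 3 | out 2 | ==
  [5] u=4 | in 3 | out 1 | prev ⊥ | push {0}
  [6] u=5 | in ⊤ | out ⊤ | prev 1 | push {}
  [7] u=0 | in ⊤ | out ⊤ | prev 2 | push {5}
  [8] u=5 | in ⊤ | out ⊤ | ==

Converged values:
  [0] ⊤
  [1] 3
  [2] 0
  [3] 2
  [4] 1
  [5] ⊤

⊤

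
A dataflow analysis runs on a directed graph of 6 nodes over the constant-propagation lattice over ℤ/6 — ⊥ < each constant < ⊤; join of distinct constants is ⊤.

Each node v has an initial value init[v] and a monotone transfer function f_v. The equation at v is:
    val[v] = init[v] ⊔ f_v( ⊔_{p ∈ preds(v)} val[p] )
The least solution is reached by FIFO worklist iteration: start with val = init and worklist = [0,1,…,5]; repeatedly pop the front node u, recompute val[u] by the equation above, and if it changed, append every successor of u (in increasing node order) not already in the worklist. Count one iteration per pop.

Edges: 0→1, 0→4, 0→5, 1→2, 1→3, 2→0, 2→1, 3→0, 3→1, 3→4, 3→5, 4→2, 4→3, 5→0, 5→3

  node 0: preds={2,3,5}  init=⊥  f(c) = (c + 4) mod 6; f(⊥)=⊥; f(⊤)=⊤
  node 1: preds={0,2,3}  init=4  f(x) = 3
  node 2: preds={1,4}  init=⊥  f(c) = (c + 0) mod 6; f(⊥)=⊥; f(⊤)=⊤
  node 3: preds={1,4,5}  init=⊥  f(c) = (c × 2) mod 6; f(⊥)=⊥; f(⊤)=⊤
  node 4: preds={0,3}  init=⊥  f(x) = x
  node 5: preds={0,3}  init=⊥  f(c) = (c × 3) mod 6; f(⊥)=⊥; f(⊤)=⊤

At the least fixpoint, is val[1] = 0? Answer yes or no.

no

Iteration log — 12 steps:
  step 1. node 0  ⊔preds=⊥  new=⊥  stable
  step 2. node 1  ⊔preds=⊥  new=⊤  old=4  +wl: 
  step 3. node 2  ⊔preds=⊤  new=⊤  old=⊥  +wl: 0,1
  step 4. node 3  ⊔preds=⊤  new=⊤  old=⊥  +wl: 
  step 5. node 4  ⊔preds=⊤  new=⊤  old=⊥  +wl: 2,3
  step 6. node 5  ⊔preds=⊤  new=⊤  old=⊥  +wl: 
  step 7. node 0  ⊔preds=⊤  new=⊤  old=⊥  +wl: 4,5
  step 8. node 1  ⊔preds=⊤  new=⊤  stable
  step 9. node 2  ⊔preds=⊤  new=⊤  stable
  step 10. node 3  ⊔preds=⊤  new=⊤  stable
  step 11. node 4  ⊔preds=⊤  new=⊤  stable
  step 12. node 5  ⊔preds=⊤  new=⊤  stable

Least fixpoint reached:
  node 0: ⊤
  node 1: ⊤
  node 2: ⊤
  node 3: ⊤
  node 4: ⊤
  node 5: ⊤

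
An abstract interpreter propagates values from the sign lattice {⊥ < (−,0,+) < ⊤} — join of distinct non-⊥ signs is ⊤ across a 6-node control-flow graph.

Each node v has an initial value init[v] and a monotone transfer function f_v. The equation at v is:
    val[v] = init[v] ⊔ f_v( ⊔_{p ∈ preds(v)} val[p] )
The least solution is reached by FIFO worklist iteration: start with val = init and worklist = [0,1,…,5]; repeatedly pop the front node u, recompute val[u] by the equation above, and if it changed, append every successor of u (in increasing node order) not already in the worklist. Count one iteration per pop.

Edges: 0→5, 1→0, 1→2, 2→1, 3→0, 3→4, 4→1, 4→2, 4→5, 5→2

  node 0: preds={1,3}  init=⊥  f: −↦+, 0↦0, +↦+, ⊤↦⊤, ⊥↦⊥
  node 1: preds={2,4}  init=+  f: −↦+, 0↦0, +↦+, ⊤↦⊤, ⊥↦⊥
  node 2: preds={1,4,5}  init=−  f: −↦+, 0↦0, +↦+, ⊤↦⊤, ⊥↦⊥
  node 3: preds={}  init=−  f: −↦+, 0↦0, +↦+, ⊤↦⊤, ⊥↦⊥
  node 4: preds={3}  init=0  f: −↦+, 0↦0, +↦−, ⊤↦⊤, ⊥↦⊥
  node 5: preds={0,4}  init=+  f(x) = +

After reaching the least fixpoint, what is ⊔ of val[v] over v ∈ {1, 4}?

Worklist (9 pops):
  #1 pop 0: in=⊤ → ⊤ (was ⊥); enqueue []
  #2 pop 1: in=⊤ → ⊤ (was +); enqueue [0]
  #3 pop 2: in=⊤ → ⊤ (was −); enqueue [1]
  #4 pop 3: in=⊥ → − (no change)
  #5 pop 4: in=− → ⊤ (was 0); enqueue [2]
  #6 pop 5: in=⊤ → + (no change)
  #7 pop 0: in=⊤ → ⊤ (no change)
  #8 pop 1: in=⊤ → ⊤ (no change)
  #9 pop 2: in=⊤ → ⊤ (no change)

Fixpoint:
  val[0] = ⊤
  val[1] = ⊤
  val[2] = ⊤
  val[3] = −
  val[4] = ⊤
  val[5] = +

⊤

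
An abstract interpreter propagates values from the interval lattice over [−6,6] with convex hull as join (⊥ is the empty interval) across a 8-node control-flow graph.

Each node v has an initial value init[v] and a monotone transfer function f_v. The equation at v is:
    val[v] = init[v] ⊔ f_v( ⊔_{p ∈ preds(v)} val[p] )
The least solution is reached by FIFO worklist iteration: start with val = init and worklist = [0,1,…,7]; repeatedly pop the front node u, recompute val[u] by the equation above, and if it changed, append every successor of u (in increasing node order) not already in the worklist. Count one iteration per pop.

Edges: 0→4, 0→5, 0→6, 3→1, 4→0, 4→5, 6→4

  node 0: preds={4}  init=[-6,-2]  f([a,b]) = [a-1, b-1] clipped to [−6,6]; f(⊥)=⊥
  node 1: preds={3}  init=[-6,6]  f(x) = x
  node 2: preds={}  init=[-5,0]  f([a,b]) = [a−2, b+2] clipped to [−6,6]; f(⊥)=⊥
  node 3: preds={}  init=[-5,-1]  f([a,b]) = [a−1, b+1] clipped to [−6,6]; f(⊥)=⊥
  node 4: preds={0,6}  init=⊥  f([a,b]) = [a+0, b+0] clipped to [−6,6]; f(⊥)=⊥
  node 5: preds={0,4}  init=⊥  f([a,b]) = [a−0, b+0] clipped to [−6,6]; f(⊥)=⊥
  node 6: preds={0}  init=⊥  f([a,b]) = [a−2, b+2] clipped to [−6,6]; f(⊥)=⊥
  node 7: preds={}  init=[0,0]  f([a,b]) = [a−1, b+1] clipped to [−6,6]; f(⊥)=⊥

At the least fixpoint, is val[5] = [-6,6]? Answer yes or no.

Iteration log — 44 steps:
  step 1. node 0  ⊔preds=⊥  new=[-6,-2]  stable
  step 2. node 1  ⊔preds=[-5,-1]  new=[-6,6]  stable
  step 3. node 2  ⊔preds=⊥  new=[-5,0]  stable
  step 4. node 3  ⊔preds=⊥  new=[-5,-1]  stable
  step 5. node 4  ⊔preds=[-6,-2]  new=[-6,-2]  old=⊥  +wl: 0
  step 6. node 5  ⊔preds=[-6,-2]  new=[-6,-2]  old=⊥  +wl: 
  step 7. node 6  ⊔preds=[-6,-2]  new=[-6,0]  old=⊥  +wl: 4
  step 8. node 7  ⊔preds=⊥  new=[0,0]  stable
  step 9. node 0  ⊔preds=[-6,-2]  new=[-6,-2]  stable
  step 10. node 4  ⊔preds=[-6,0]  new=[-6,0]  old=[-6,-2]  +wl: 0,5
  step 11. node 0  ⊔preds=[-6,0]  new=[-6,-1]  old=[-6,-2]  +wl: 4,6
  step 12. node 5  ⊔preds=[-6,0]  new=[-6,0]  old=[-6,-2]  +wl: 
  step 13. node 4  ⊔preds=[-6,0]  new=[-6,0]  stable
  step 14. node 6  ⊔preds=[-6,-1]  new=[-6,1]  old=[-6,0]  +wl: 4
  step 15. node 4  ⊔preds=[-6,1]  new=[-6,1]  old=[-6,0]  +wl: 0,5
  step 16. node 0  ⊔preds=[-6,1]  new=[-6,0]  old=[-6,-1]  +wl: 4,6
  step 17. node 5  ⊔preds=[-6,1]  new=[-6,1]  old=[-6,0]  +wl: 
  step 18. node 4  ⊔preds=[-6,1]  new=[-6,1]  stable
  step 19. node 6  ⊔preds=[-6,0]  new=[-6,2]  old=[-6,1]  +wl: 4
  step 20. node 4  ⊔preds=[-6,2]  new=[-6,2]  old=[-6,1]  +wl: 0,5
  step 21. node 0  ⊔preds=[-6,2]  new=[-6,1]  old=[-6,0]  +wl: 4,6
  step 22. node 5  ⊔preds=[-6,2]  new=[-6,2]  old=[-6,1]  +wl: 
  step 23. node 4  ⊔preds=[-6,2]  new=[-6,2]  stable
  step 24. node 6  ⊔preds=[-6,1]  new=[-6,3]  old=[-6,2]  +wl: 4
  step 25. node 4  ⊔preds=[-6,3]  new=[-6,3]  old=[-6,2]  +wl: 0,5
  step 26. node 0  ⊔preds=[-6,3]  new=[-6,2]  old=[-6,1]  +wl: 4,6
  step 27. node 5  ⊔preds=[-6,3]  new=[-6,3]  old=[-6,2]  +wl: 
  step 28. node 4  ⊔preds=[-6,3]  new=[-6,3]  stable
  step 29. node 6  ⊔preds=[-6,2]  new=[-6,4]  old=[-6,3]  +wl: 4
  step 30. node 4  ⊔preds=[-6,4]  new=[-6,4]  old=[-6,3]  +wl: 0,5
  step 31. node 0  ⊔preds=[-6,4]  new=[-6,3]  old=[-6,2]  +wl: 4,6
  step 32. node 5  ⊔preds=[-6,4]  new=[-6,4]  old=[-6,3]  +wl: 
  step 33. node 4  ⊔preds=[-6,4]  new=[-6,4]  stable
  step 34. node 6  ⊔preds=[-6,3]  new=[-6,5]  old=[-6,4]  +wl: 4
  step 35. node 4  ⊔preds=[-6,5]  new=[-6,5]  old=[-6,4]  +wl: 0,5
  step 36. node 0  ⊔preds=[-6,5]  new=[-6,4]  old=[-6,3]  +wl: 4,6
  step 37. node 5  ⊔preds=[-6,5]  new=[-6,5]  old=[-6,4]  +wl: 
  step 38. node 4  ⊔preds=[-6,5]  new=[-6,5]  stable
  step 39. node 6  ⊔preds=[-6,4]  new=[-6,6]  old=[-6,5]  +wl: 4
  step 40. node 4  ⊔preds=[-6,6]  new=[-6,6]  old=[-6,5]  +wl: 0,5
  step 41. node 0  ⊔preds=[-6,6]  new=[-6,5]  old=[-6,4]  +wl: 4,6
  step 42. node 5  ⊔preds=[-6,6]  new=[-6,6]  old=[-6,5]  +wl: 
  step 43. node 4  ⊔preds=[-6,6]  new=[-6,6]  stable
  step 44. node 6  ⊔preds=[-6,5]  new=[-6,6]  stable

Least fixpoint reached:
  node 0: [-6,5]
  node 1: [-6,6]
  node 2: [-5,0]
  node 3: [-5,-1]
  node 4: [-6,6]
  node 5: [-6,6]
  node 6: [-6,6]
  node 7: [0,0]

yes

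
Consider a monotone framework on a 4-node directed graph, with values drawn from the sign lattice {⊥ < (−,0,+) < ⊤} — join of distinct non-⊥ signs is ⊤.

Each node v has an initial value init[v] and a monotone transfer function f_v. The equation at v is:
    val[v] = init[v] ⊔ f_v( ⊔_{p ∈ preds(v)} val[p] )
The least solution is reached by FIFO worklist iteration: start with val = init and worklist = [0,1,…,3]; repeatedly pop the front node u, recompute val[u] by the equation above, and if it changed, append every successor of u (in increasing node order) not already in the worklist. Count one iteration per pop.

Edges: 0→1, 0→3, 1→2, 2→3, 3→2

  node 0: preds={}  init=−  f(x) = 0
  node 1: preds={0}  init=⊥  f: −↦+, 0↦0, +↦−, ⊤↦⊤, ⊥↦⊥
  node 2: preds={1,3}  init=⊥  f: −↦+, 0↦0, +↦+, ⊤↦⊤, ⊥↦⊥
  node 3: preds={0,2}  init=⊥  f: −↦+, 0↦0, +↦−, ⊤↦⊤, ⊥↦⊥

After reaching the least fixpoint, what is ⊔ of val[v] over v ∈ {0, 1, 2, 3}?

⊤

Trace (5 dequeues):
  [1] u=0 | in ⊥ | out ⊤ | prev − | push {}
  [2] u=1 | in ⊤ | out ⊤ | prev ⊥ | push {}
  [3] u=2 | in ⊤ | out ⊤ | prev ⊥ | push {}
  [4] u=3 | in ⊤ | out ⊤ | prev ⊥ | push {2}
  [5] u=2 | in ⊤ | out ⊤ | ==

Converged values:
  [0] ⊤
  [1] ⊤
  [2] ⊤
  [3] ⊤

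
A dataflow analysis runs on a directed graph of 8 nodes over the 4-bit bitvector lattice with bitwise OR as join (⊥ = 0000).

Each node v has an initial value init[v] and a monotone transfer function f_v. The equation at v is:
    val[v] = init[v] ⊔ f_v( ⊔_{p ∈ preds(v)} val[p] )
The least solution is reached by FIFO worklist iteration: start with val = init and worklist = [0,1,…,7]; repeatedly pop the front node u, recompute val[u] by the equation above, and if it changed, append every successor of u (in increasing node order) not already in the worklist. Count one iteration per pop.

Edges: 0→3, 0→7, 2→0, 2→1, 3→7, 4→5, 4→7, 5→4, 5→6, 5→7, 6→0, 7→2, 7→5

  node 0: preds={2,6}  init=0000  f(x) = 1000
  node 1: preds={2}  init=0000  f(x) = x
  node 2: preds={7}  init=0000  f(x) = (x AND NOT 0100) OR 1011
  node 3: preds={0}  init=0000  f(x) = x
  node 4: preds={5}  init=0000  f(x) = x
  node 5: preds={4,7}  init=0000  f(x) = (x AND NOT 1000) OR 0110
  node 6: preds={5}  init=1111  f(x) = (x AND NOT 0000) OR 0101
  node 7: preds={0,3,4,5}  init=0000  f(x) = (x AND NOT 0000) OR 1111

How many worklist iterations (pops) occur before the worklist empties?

18

Trace (18 dequeues):
  [1] u=0 | in 1111 | out 1000 | prev 0000 | push {}
  [2] u=1 | in 0000 | out 0000 | ==
  [3] u=2 | in 0000 | out 1011 | prev 0000 | push {0,1}
  [4] u=3 | in 1000 | out 1000 | prev 0000 | push {}
  [5] u=4 | in 0000 | out 0000 | ==
  [6] u=5 | in 0000 | out 0110 | prev 0000 | push {4}
  [7] u=6 | in 0110 | out 1111 | ==
  [8] u=7 | in 1110 | out 1111 | prev 0000 | push {2,5}
  [9] u=0 | in 1111 | out 1000 | ==
  [10] u=1 | in 1011 | out 1011 | prev 0000 | push {}
  [11] u=4 | in 0110 | out 0110 | prev 0000 | push {7}
  [12] u=2 | in 1111 | out 1011 | ==
  [13] u=5 | in 1111 | out 0111 | prev 0110 | push {4,6}
  [14] u=7 | in 1111 | out 1111 | ==
  [15] u=4 | in 0111 | out 0111 | prev 0110 | push {5,7}
  [16] u=6 | in 0111 | out 1111 | ==
  [17] u=5 | in 1111 | out 0111 | ==
  [18] u=7 | in 1111 | out 1111 | ==

Converged values:
  [0] 1000
  [1] 1011
  [2] 1011
  [3] 1000
  [4] 0111
  [5] 0111
  [6] 1111
  [7] 1111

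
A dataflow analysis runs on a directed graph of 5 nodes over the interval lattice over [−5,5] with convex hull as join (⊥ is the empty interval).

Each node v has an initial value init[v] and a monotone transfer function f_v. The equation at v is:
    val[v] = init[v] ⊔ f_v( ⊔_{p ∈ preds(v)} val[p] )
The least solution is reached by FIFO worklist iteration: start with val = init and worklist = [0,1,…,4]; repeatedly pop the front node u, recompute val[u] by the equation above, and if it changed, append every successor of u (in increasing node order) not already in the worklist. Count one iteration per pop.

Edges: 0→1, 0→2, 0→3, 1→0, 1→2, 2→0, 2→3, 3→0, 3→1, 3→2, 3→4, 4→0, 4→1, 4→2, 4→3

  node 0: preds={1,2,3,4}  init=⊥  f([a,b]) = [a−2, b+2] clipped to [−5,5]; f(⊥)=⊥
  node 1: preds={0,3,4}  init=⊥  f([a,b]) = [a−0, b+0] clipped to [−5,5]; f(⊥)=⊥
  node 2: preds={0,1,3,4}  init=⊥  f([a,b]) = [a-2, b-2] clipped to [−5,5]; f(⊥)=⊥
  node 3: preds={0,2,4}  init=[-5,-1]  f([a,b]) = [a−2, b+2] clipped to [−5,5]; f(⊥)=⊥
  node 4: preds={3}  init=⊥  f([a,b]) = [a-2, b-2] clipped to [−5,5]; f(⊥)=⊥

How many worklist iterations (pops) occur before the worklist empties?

Trace (17 dequeues):
  [1] u=0 | in [-5,-1] | out [-5,1] | prev ⊥ | push {}
  [2] u=1 | in [-5,1] | out [-5,1] | prev ⊥ | push {0}
  [3] u=2 | in [-5,1] | out [-5,-1] | prev ⊥ | push {}
  [4] u=3 | in [-5,1] | out [-5,3] | prev [-5,-1] | push {1,2}
  [5] u=4 | in [-5,3] | out [-5,1] | prev ⊥ | push {3}
  [6] u=0 | in [-5,3] | out [-5,5] | prev [-5,1] | push {}
  [7] u=1 | in [-5,5] | out [-5,5] | prev [-5,1] | push {0}
  [8] u=2 | in [-5,5] | out [-5,3] | prev [-5,-1] | push {}
  [9] u=3 | in [-5,5] | out [-5,5] | prev [-5,3] | push {1,2,4}
  [10] u=0 | in [-5,5] | out [-5,5] | ==
  [11] u=1 | in [-5,5] | out [-5,5] | ==
  [12] u=2 | in [-5,5] | out [-5,3] | ==
  [13] u=4 | in [-5,5] | out [-5,3] | prev [-5,1] | push {0,1,2,3}
  [14] u=0 | in [-5,5] | out [-5,5] | ==
  [15] u=1 | in [-5,5] | out [-5,5] | ==
  [16] u=2 | in [-5,5] | out [-5,3] | ==
  [17] u=3 | in [-5,5] | out [-5,5] | ==

Converged values:
  [0] [-5,5]
  [1] [-5,5]
  [2] [-5,3]
  [3] [-5,5]
  [4] [-5,3]

17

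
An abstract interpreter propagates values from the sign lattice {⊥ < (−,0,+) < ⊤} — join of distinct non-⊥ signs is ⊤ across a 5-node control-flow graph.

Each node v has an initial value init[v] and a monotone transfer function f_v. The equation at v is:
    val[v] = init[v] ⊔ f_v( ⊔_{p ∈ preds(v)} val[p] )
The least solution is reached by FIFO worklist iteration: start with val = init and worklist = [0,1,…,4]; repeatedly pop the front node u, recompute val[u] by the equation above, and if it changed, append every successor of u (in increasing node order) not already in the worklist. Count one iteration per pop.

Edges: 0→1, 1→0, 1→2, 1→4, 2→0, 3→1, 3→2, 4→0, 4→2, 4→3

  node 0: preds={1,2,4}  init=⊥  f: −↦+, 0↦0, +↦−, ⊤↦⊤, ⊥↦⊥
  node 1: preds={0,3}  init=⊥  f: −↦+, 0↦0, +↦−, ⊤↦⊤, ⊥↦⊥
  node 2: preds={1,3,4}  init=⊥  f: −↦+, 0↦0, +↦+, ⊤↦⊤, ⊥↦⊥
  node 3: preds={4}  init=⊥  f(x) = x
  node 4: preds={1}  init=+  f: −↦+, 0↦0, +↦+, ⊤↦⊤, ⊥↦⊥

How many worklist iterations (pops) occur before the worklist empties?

16

Trace (16 dequeues):
  [1] u=0 | in + | out − | prev ⊥ | push {}
  [2] u=1 | in − | out + | prev ⊥ | push {0}
  [3] u=2 | in + | out + | prev ⊥ | push {}
  [4] u=3 | in + | out + | prev ⊥ | push {1,2}
  [5] u=4 | in + | out + | ==
  [6] u=0 | in + | out − | ==
  [7] u=1 | in ⊤ | out ⊤ | prev + | push {0,4}
  [8] u=2 | in ⊤ | out ⊤ | prev + | push {}
  [9] u=0 | in ⊤ | out ⊤ | prev − | push {1}
  [10] u=4 | in ⊤ | out ⊤ | prev + | push {0,2,3}
  [11] u=1 | in ⊤ | out ⊤ | ==
  [12] u=0 | in ⊤ | out ⊤ | ==
  [13] u=2 | in ⊤ | out ⊤ | ==
  [14] u=3 | in ⊤ | out ⊤ | prev + | push {1,2}
  [15] u=1 | in ⊤ | out ⊤ | ==
  [16] u=2 | in ⊤ | out ⊤ | ==

Converged values:
  [0] ⊤
  [1] ⊤
  [2] ⊤
  [3] ⊤
  [4] ⊤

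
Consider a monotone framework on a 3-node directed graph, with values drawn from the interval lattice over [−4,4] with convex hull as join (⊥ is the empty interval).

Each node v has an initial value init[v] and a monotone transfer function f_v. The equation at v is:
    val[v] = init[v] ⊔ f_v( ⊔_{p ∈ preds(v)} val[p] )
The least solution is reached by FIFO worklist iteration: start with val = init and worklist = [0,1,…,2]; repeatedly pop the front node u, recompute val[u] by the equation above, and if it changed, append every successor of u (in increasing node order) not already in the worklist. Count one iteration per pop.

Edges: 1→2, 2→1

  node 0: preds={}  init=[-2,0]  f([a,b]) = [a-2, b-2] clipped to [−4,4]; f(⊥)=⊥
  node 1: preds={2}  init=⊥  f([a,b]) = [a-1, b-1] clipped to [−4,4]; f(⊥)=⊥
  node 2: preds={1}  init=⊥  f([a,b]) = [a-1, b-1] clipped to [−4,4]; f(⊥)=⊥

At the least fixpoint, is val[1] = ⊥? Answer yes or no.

Worklist (3 pops):
  #1 pop 0: in=⊥ → [-2,0] (no change)
  #2 pop 1: in=⊥ → ⊥ (no change)
  #3 pop 2: in=⊥ → ⊥ (no change)

Fixpoint:
  val[0] = [-2,0]
  val[1] = ⊥
  val[2] = ⊥

yes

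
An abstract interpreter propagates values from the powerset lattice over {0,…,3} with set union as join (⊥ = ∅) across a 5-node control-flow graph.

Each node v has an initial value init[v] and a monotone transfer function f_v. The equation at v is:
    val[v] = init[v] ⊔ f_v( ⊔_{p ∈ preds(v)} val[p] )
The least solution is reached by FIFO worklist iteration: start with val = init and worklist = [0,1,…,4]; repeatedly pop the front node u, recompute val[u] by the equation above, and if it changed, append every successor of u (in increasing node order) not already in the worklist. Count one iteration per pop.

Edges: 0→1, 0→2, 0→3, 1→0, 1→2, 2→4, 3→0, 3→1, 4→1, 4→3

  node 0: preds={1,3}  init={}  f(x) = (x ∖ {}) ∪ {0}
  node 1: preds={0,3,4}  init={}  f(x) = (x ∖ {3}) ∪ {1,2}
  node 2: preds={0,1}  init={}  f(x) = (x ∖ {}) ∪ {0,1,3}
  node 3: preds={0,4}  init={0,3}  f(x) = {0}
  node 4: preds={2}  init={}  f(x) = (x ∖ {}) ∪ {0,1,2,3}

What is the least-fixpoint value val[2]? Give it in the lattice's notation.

Trace (9 dequeues):
  [1] u=0 | in {0,3} | out {0,3} | prev {} | push {}
  [2] u=1 | in {0,3} | out {0,1,2} | prev {} | push {0}
  [3] u=2 | in {0,1,2,3} | out {0,1,2,3} | prev {} | push {}
  [4] u=3 | in {0,3} | out {0,3} | ==
  [5] u=4 | in {0,1,2,3} | out {0,1,2,3} | prev {} | push {1,3}
  [6] u=0 | in {0,1,2,3} | out {0,1,2,3} | prev {0,3} | push {2}
  [7] u=1 | in {0,1,2,3} | out {0,1,2} | ==
  [8] u=3 | in {0,1,2,3} | out {0,3} | ==
  [9] u=2 | in {0,1,2,3} | out {0,1,2,3} | ==

Converged values:
  [0] {0,1,2,3}
  [1] {0,1,2}
  [2] {0,1,2,3}
  [3] {0,3}
  [4] {0,1,2,3}

{0,1,2,3}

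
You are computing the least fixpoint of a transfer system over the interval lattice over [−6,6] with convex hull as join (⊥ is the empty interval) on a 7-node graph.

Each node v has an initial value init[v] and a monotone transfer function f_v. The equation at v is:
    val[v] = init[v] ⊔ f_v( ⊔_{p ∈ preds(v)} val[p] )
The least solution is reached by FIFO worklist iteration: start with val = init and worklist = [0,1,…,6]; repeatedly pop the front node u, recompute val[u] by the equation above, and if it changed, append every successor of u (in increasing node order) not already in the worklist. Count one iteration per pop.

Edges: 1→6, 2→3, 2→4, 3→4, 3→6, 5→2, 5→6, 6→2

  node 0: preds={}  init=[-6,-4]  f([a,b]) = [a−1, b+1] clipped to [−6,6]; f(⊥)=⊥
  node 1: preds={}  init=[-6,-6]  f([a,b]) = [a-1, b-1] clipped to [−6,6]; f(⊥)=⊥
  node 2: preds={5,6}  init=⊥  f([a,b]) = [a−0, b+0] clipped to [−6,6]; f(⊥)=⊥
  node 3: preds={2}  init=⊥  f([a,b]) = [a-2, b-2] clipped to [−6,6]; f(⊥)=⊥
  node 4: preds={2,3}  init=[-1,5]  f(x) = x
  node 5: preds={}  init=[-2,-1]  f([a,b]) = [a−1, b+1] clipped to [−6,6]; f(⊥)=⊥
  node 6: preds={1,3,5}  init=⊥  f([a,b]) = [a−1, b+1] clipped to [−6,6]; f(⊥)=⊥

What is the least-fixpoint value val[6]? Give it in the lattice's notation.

[-6,0]

Worklist (11 pops):
  #1 pop 0: in=⊥ → [-6,-4] (no change)
  #2 pop 1: in=⊥ → [-6,-6] (no change)
  #3 pop 2: in=[-2,-1] → [-2,-1] (was ⊥); enqueue []
  #4 pop 3: in=[-2,-1] → [-4,-3] (was ⊥); enqueue []
  #5 pop 4: in=[-4,-1] → [-4,5] (was [-1,5]); enqueue []
  #6 pop 5: in=⊥ → [-2,-1] (no change)
  #7 pop 6: in=[-6,-1] → [-6,0] (was ⊥); enqueue [2]
  #8 pop 2: in=[-6,0] → [-6,0] (was [-2,-1]); enqueue [3,4]
  #9 pop 3: in=[-6,0] → [-6,-2] (was [-4,-3]); enqueue [6]
  #10 pop 4: in=[-6,0] → [-6,5] (was [-4,5]); enqueue []
  #11 pop 6: in=[-6,-1] → [-6,0] (no change)

Fixpoint:
  val[0] = [-6,-4]
  val[1] = [-6,-6]
  val[2] = [-6,0]
  val[3] = [-6,-2]
  val[4] = [-6,5]
  val[5] = [-2,-1]
  val[6] = [-6,0]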